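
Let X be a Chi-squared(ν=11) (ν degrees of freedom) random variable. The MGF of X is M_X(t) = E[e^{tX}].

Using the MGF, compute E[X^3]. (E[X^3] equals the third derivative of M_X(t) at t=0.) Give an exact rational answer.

M_X(t) = (1 - 2*t)^(-11/2)
M′(t) = 11/(64*t^6*√(1 - 2*t) - 192*t^5*√(1 - 2*t) + 240*t^4*√(1 - 2*t) - 160*t^3*√(1 - 2*t) + 60*t^2*√(1 - 2*t) - 12*t*√(1 - 2*t) + √(1 - 2*t))
M′′(t) = -143/(128*t^7*√(1 - 2*t) - 448*t^6*√(1 - 2*t) + 672*t^5*√(1 - 2*t) - 560*t^4*√(1 - 2*t) + 280*t^3*√(1 - 2*t) - 84*t^2*√(1 - 2*t) + 14*t*√(1 - 2*t) - √(1 - 2*t))

E[X^3] = M′′′(0) = 2145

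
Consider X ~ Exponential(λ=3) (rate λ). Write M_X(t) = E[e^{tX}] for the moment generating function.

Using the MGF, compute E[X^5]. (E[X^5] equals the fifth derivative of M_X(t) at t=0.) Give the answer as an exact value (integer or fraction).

E[X^5] = d^5M/dt^5 |_{t=0} = 40/81

M_X(t) = 3/(3 - t)
dM/dt = 3/(t^2 - 6*t + 9)
d^2M/dt^2 = -6/(t^3 - 9*t^2 + 27*t - 27)
d^3M/dt^3 = 18/(t^4 - 12*t^3 + 54*t^2 - 108*t + 81)
d^4M/dt^4 = -72/(t^5 - 15*t^4 + 90*t^3 - 270*t^2 + 405*t - 243)
d^5M/dt^5 = 360/(t^6 - 18*t^5 + 135*t^4 - 540*t^3 + 1215*t^2 - 1458*t + 729)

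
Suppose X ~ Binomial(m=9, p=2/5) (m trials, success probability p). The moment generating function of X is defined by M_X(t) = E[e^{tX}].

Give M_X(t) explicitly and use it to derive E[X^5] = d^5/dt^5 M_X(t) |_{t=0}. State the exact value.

M_X(t) = (2*e^(t)/5 + 3/5)^9

E[X^5] = M′′′′′(0) = 1194858/625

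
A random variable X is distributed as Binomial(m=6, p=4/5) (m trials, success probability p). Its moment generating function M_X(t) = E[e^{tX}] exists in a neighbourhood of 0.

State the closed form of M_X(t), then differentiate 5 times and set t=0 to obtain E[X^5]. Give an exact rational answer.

E[X^5] = M′′′′′(0) = 2212056/625

M_X(t) = (4*e^(t)/5 + 1/5)^6
M′(t) = 24576*e^(6*t)/15625 + 6144*e^(5*t)/3125 + 3072*e^(4*t)/3125 + 768*e^(3*t)/3125 + 96*e^(2*t)/3125 + 24*e^(t)/15625
M′′(t) = 147456*e^(6*t)/15625 + 6144*e^(5*t)/625 + 12288*e^(4*t)/3125 + 2304*e^(3*t)/3125 + 192*e^(2*t)/3125 + 24*e^(t)/15625
M′′′(t) = 884736*e^(6*t)/15625 + 6144*e^(5*t)/125 + 49152*e^(4*t)/3125 + 6912*e^(3*t)/3125 + 384*e^(2*t)/3125 + 24*e^(t)/15625
M′′′′(t) = 5308416*e^(6*t)/15625 + 6144*e^(5*t)/25 + 196608*e^(4*t)/3125 + 20736*e^(3*t)/3125 + 768*e^(2*t)/3125 + 24*e^(t)/15625
M′′′′′(t) = 31850496*e^(6*t)/15625 + 6144*e^(5*t)/5 + 786432*e^(4*t)/3125 + 62208*e^(3*t)/3125 + 1536*e^(2*t)/3125 + 24*e^(t)/15625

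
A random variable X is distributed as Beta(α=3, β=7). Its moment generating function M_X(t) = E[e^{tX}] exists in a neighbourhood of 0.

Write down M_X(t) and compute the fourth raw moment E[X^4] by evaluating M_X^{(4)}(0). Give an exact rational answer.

E[X^4] = M^(4)(0) = 3/143

M_X(t) = ₁F₁(3; 10; t)
M^(4)(t) = 3*₁F₁(7; 14; t)/143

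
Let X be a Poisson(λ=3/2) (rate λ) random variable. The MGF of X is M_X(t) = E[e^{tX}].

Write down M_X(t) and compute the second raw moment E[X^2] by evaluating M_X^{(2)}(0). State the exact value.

M_X(t) = e^(3*e^(t)/2 - 3/2)
M′(t) = 3*e^(-3/2)*e^(t)*e^(3*e^(t)/2)/2
M′′(t) = (9*e^(2*t)*e^(3*e^(t)/2) + 6*e^(t)*e^(3*e^(t)/2))*e^(-3/2)/4

E[X^2] = M′′(0) = 15/4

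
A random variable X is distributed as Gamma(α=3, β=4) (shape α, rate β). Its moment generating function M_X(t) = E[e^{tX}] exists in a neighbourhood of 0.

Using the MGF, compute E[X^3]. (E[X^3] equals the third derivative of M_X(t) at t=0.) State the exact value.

M_X(t) = 64/(4 - t)^3
D^3[M](t) = 3840/(t^6 - 24*t^5 + 240*t^4 - 1280*t^3 + 3840*t^2 - 6144*t + 4096)

E[X^3] = D^3[M](0) = 15/16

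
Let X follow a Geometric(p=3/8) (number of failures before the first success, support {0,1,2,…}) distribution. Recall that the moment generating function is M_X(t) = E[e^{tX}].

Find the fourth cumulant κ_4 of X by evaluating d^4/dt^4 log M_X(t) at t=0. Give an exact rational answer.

κ_4 = d^4K/dt^4 |_{t=0} = 3320/27

M_X(t) = 3/(8*(1 - 5*e^(t)/8))
K_X(t) = log M_X(t) = -log(1 - 5*e^(t)/8) - 3*log(2) + log(3)
dK/dt = -5*e^(t)/(5*e^(t) - 8)
d^2K/dt^2 = 40*e^(t)/(25*e^(2*t) - 80*e^(t) + 64)
d^3K/dt^3 = (-200*e^(2*t) - 320*e^(t))/(125*e^(3*t) - 600*e^(2*t) + 960*e^(t) - 512)
d^4K/dt^4 = (1000*e^(3*t) + 6400*e^(2*t) + 2560*e^(t))/(625*e^(4*t) - 4000*e^(3*t) + 9600*e^(2*t) - 10240*e^(t) + 4096)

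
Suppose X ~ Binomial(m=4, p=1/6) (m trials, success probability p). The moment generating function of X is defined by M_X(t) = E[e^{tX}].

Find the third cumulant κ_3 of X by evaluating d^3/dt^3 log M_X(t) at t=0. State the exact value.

M_X(t) = (e^(t)/6 + 5/6)^4
K_X(t) = log M_X(t) = 4*log(e^(t)/6 + 5/6)
K^(3)(t) = (-20*e^(2*t) + 100*e^(t))/(e^(3*t) + 15*e^(2*t) + 75*e^(t) + 125)

κ_3 = K^(3)(0) = 10/27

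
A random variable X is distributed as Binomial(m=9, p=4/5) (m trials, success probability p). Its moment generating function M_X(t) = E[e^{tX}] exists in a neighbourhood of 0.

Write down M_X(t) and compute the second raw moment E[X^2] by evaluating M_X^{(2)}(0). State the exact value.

E[X^2] = M′′(0) = 1332/25

M_X(t) = (4*e^(t)/5 + 1/5)^9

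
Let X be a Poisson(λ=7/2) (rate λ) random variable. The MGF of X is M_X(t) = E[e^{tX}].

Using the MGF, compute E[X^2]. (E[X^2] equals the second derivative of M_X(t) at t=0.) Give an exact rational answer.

E[X^2] = M^(2)(0) = 63/4

M_X(t) = e^(7*e^(t)/2 - 7/2)
M^(2)(t) = (49*e^(2*t)*e^(7*e^(t)/2) + 14*e^(t)*e^(7*e^(t)/2))*e^(-7/2)/4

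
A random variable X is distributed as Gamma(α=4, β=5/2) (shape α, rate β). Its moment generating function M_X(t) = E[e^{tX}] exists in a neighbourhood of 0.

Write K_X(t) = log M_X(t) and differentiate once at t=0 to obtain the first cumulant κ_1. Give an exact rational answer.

M_X(t) = 625/(16*(5/2 - t)^4)
K_X(t) = log M_X(t) = -4*log(5/2 - t) - 4*log(2) + 4*log(5)
K′(t) = -8/(2*t - 5)

κ_1 = K′(0) = 8/5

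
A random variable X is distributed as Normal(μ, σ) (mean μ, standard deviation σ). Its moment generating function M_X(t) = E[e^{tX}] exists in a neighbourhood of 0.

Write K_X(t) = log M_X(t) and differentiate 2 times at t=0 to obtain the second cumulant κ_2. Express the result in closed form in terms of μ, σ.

M_X(t) = e^(μ*t + σ^2*t^2/2)
K_X(t) = log M_X(t) = μ*t + σ^2*t^2/2
K′(t) = μ + σ^2*t
K′′(t) = σ^2

κ_2 = K′′(0) = σ^2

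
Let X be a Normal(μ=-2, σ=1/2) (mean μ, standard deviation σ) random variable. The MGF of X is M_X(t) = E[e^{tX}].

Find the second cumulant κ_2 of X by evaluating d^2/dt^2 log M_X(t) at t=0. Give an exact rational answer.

κ_2 = K^(2)(0) = 1/4

M_X(t) = e^(t^2/8 - 2*t)
K_X(t) = log M_X(t) = t^2/8 - 2*t
K^(2)(t) = 1/4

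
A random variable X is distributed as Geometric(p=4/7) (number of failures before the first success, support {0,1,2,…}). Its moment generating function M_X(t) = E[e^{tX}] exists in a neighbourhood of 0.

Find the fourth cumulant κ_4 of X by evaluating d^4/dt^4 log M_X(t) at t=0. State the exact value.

M_X(t) = 4/(7*(1 - 3*e^(t)/7))
K_X(t) = log M_X(t) = -log(1 - 3*e^(t)/7) - log(7) + 2*log(2)
K^(4)(t) = (189*e^(3*t) + 1764*e^(2*t) + 1029*e^(t))/(81*e^(4*t) - 756*e^(3*t) + 2646*e^(2*t) - 4116*e^(t) + 2401)

κ_4 = K^(4)(0) = 1491/128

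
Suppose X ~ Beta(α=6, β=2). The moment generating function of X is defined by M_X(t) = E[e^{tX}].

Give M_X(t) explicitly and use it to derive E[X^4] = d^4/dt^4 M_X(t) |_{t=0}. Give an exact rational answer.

M_X(t) = ₁F₁(6; 8; t)
M^(4)(t) = 21*₁F₁(10; 12; t)/55

E[X^4] = M^(4)(0) = 21/55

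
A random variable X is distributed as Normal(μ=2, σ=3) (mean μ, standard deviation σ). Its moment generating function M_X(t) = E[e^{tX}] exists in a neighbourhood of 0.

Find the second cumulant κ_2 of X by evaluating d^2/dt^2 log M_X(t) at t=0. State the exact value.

M_X(t) = e^(9*t^2/2 + 2*t)
K_X(t) = log M_X(t) = 9*t^2/2 + 2*t
K^(2)(t) = 9

κ_2 = K^(2)(0) = 9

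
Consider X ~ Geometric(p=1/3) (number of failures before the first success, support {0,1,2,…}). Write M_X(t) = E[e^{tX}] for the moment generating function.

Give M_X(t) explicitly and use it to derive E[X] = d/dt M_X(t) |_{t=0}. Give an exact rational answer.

E[X] = dM/dt |_{t=0} = 2

M_X(t) = 1/(3*(1 - 2*e^(t)/3))
dM/dt = 2*e^(t)/(4*e^(2*t) - 12*e^(t) + 9)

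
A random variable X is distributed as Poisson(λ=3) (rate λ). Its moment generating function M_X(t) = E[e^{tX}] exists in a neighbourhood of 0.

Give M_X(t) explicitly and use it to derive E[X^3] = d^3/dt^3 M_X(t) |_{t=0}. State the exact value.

E[X^3] = d^3M/dt^3 |_{t=0} = 57

M_X(t) = e^(3*e^(t) - 3)
dM/dt = 3*e^(-3)*e^(t)*e^(3*e^(t))
d^2M/dt^2 = (9*e^(2*t)*e^(3*e^(t)) + 3*e^(t)*e^(3*e^(t)))*e^(-3)
d^3M/dt^3 = (27*e^(3*t)*e^(3*e^(t)) + 27*e^(2*t)*e^(3*e^(t)) + 3*e^(t)*e^(3*e^(t)))*e^(-3)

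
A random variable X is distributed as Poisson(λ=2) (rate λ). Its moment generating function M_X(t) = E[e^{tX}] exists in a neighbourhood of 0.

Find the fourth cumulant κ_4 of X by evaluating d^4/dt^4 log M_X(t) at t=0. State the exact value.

M_X(t) = e^(2*e^(t) - 2)
K_X(t) = log M_X(t) = 2*e^(t) - 2
K′(t) = 2*e^(t)
K′′(t) = 2*e^(t)
K′′′(t) = 2*e^(t)
K′′′′(t) = 2*e^(t)

κ_4 = K′′′′(0) = 2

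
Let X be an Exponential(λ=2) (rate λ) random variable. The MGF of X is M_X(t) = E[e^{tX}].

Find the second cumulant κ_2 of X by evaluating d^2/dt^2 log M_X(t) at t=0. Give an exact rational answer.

κ_2 = d^2K/dt^2 |_{t=0} = 1/4

M_X(t) = 2/(2 - t)
K_X(t) = log M_X(t) = -log(2 - t) + log(2)
dK/dt = -1/(t - 2)
d^2K/dt^2 = 1/(t^2 - 4*t + 4)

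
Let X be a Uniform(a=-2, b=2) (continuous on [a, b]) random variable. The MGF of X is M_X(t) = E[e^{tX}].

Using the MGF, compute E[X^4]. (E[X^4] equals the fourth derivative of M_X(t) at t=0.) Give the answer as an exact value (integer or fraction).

E[X^4] = d^4M/dt^4 |_{t=0} = 16/5

M_X(t) = (e^(2*t) - e^(-2*t))/(4*t)
dM/dt = (2*t*e^(4*t) + 2*t - e^(4*t) + 1)*e^(-2*t)/(4*t^2)
d^2M/dt^2 = (2*t^2*e^(4*t) - 2*t^2 - 2*t*e^(4*t) - 2*t + e^(4*t) - 1)*e^(-2*t)/(2*t^3)
d^3M/dt^3 = (4*t^3*e^(4*t) + 4*t^3 - 6*t^2*e^(4*t) + 6*t^2 + 6*t*e^(4*t) + 6*t - 3*e^(4*t) + 3)*e^(-2*t)/(2*t^4)
d^4M/dt^4 = (4*t^4*e^(4*t) - 4*t^4 - 8*t^3*e^(4*t) - 8*t^3 + 12*t^2*e^(4*t) - 12*t^2 - 12*t*e^(4*t) - 12*t + 6*e^(4*t) - 6)*e^(-2*t)/t^5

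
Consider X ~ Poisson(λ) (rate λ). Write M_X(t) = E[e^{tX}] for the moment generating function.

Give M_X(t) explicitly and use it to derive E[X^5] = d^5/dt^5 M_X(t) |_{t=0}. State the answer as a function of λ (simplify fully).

M_X(t) = e^(λ*(e^(t) - 1))
D^5[M](t) = (λ^5*e^(5*t)*e^(λ*e^(t)) + 10*λ^4*e^(4*t)*e^(λ*e^(t)) + 25*λ^3*e^(3*t)*e^(λ*e^(t)) + 15*λ^2*e^(2*t)*e^(λ*e^(t)) + λ*e^(t)*e^(λ*e^(t)))*e^(-λ)

E[X^5] = D^5[M](0) = λ*(λ^4 + 10*λ^3 + 25*λ^2 + 15*λ + 1)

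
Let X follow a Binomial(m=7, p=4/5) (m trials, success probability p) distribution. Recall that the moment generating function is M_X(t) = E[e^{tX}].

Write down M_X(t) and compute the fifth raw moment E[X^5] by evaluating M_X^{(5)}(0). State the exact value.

E[X^5] = D^5[M](0) = 4601996/625

M_X(t) = (4*e^(t)/5 + 1/5)^7
D^5[M](t) = 275365888*e^(7*t)/78125 + 222953472*e^(6*t)/78125 + 21504*e^(5*t)/25 + 1835008*e^(4*t)/15625 + 108864*e^(3*t)/15625 + 10752*e^(2*t)/78125 + 28*e^(t)/78125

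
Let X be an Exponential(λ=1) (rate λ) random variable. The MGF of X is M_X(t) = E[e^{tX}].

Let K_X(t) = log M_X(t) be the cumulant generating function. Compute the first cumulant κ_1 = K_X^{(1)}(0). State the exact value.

κ_1 = K′(0) = 1

M_X(t) = 1/(1 - t)
K_X(t) = log M_X(t) = -log(1 - t)
K′(t) = -1/(t - 1)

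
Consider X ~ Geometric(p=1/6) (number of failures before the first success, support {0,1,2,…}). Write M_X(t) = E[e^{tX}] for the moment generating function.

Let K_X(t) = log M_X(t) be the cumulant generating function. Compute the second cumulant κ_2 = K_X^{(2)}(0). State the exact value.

M_X(t) = 1/(6*(1 - 5*e^(t)/6))
K_X(t) = log M_X(t) = -log(1 - 5*e^(t)/6) - log(6)
K^(2)(t) = 30*e^(t)/(25*e^(2*t) - 60*e^(t) + 36)

κ_2 = K^(2)(0) = 30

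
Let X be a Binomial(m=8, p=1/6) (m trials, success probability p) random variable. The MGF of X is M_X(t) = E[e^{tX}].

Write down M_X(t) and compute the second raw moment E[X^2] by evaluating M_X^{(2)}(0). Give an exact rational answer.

M_X(t) = (e^(t)/6 + 5/6)^8

E[X^2] = D^2[M](0) = 26/9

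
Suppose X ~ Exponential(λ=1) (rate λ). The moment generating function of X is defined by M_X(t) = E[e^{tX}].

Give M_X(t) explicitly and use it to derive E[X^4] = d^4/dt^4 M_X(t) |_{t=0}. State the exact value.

E[X^4] = M^(4)(0) = 24

M_X(t) = 1/(1 - t)
M^(4)(t) = -24/(t^5 - 5*t^4 + 10*t^3 - 10*t^2 + 5*t - 1)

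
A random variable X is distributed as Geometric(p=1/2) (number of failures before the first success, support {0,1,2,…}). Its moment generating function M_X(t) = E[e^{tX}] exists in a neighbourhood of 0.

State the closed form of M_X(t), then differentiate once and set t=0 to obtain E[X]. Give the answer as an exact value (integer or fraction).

M_X(t) = 1/(2*(1 - e^(t)/2))
M′(t) = e^(t)/(e^(2*t) - 4*e^(t) + 4)

E[X] = M′(0) = 1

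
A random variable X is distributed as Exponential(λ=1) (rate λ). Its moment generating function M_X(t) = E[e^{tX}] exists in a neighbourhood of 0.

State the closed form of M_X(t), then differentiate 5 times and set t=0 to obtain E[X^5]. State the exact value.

E[X^5] = M^(5)(0) = 120

M_X(t) = 1/(1 - t)
M^(5)(t) = 120/(t^6 - 6*t^5 + 15*t^4 - 20*t^3 + 15*t^2 - 6*t + 1)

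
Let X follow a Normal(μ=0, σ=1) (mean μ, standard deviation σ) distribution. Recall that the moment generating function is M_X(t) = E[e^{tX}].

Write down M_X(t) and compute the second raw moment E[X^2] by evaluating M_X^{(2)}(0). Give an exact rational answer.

M_X(t) = e^(t^2/2)
dM/dt = t*e^(t^2/2)
d^2M/dt^2 = t^2*e^(t^2/2) + e^(t^2/2)

E[X^2] = d^2M/dt^2 |_{t=0} = 1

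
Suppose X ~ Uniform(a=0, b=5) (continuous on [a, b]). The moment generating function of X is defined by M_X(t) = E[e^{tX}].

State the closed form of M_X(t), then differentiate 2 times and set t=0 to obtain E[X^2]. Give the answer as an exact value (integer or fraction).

E[X^2] = D^2[M](0) = 25/3

M_X(t) = (e^(5*t) - 1)/(5*t)
D^2[M](t) = (25*t^2*e^(5*t) - 10*t*e^(5*t) + 2*e^(5*t) - 2)/(5*t^3)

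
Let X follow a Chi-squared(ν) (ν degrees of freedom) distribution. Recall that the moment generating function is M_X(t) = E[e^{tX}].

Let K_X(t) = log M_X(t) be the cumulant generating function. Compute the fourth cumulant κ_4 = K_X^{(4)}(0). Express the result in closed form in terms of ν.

M_X(t) = (1 - 2*t)^(-ν/2)
K_X(t) = log M_X(t) = -ν*log(1 - 2*t)/2
dK/dt = -ν/(2*t - 1)
d^2K/dt^2 = 2*ν/(4*t^2 - 4*t + 1)
d^3K/dt^3 = -8*ν/(8*t^3 - 12*t^2 + 6*t - 1)
d^4K/dt^4 = 48*ν/(16*t^4 - 32*t^3 + 24*t^2 - 8*t + 1)

κ_4 = d^4K/dt^4 |_{t=0} = 48*ν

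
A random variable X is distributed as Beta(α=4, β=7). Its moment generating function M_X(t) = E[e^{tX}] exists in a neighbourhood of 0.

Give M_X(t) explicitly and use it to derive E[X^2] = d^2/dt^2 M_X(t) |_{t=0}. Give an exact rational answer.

M_X(t) = ₁F₁(4; 11; t)
M′(t) = 4*₁F₁(5; 12; t)/11
M′′(t) = 5*₁F₁(6; 13; t)/33

E[X^2] = M′′(0) = 5/33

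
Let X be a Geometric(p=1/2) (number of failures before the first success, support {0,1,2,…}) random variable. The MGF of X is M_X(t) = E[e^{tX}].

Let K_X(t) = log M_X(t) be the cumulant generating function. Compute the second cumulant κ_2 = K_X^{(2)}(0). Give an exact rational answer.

κ_2 = K′′(0) = 2

M_X(t) = 1/(2*(1 - e^(t)/2))
K_X(t) = log M_X(t) = -log(1 - e^(t)/2) - log(2)
K′(t) = -e^(t)/(e^(t) - 2)
K′′(t) = 2*e^(t)/(e^(2*t) - 4*e^(t) + 4)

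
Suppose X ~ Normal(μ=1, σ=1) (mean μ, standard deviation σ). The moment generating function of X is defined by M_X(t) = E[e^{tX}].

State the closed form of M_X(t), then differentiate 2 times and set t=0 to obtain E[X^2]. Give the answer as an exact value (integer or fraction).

M_X(t) = e^(t^2/2 + t)
D^2[M](t) = t^2*e^(t)*e^(t^2/2) + 2*t*e^(t)*e^(t^2/2) + 2*e^(t)*e^(t^2/2)

E[X^2] = D^2[M](0) = 2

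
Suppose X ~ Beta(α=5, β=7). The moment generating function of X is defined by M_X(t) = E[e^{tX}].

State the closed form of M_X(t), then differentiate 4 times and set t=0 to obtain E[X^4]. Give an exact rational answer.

E[X^4] = d^4M/dt^4 |_{t=0} = 2/39

M_X(t) = ₁F₁(5; 12; t)
dM/dt = 5*₁F₁(6; 13; t)/12
d^2M/dt^2 = 5*₁F₁(7; 14; t)/26
d^3M/dt^3 = 5*₁F₁(8; 15; t)/52
d^4M/dt^4 = 2*₁F₁(9; 16; t)/39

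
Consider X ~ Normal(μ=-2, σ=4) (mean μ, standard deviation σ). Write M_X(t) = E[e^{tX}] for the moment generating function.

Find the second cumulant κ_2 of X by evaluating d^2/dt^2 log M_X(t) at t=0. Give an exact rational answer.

M_X(t) = e^(8*t^2 - 2*t)
K_X(t) = log M_X(t) = 8*t^2 - 2*t
K^(2)(t) = 16

κ_2 = K^(2)(0) = 16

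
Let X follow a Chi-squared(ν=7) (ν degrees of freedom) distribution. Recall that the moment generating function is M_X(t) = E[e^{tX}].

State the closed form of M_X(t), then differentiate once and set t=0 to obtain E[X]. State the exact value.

E[X] = M^(1)(0) = 7

M_X(t) = (1 - 2*t)^(-7/2)
M^(1)(t) = 7/(16*t^4*√(1 - 2*t) - 32*t^3*√(1 - 2*t) + 24*t^2*√(1 - 2*t) - 8*t*√(1 - 2*t) + √(1 - 2*t))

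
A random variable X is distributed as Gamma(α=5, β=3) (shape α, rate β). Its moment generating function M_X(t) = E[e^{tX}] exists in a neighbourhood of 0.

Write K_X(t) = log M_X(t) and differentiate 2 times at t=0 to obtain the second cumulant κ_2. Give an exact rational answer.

M_X(t) = 243/(3 - t)^5
K_X(t) = log M_X(t) = -5*log(3 - t) + 5*log(3)
K′(t) = -5/(t - 3)
K′′(t) = 5/(t^2 - 6*t + 9)

κ_2 = K′′(0) = 5/9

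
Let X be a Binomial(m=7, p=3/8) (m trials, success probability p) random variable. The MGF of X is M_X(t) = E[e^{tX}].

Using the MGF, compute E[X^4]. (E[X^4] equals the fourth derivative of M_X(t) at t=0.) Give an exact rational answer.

M_X(t) = (3*e^(t)/8 + 5/8)^7

E[X^4] = M^(4)(0) = 65037/512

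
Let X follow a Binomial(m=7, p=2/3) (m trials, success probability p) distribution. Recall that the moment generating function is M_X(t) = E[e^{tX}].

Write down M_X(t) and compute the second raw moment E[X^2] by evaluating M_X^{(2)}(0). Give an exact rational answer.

E[X^2] = M′′(0) = 70/3

M_X(t) = (2*e^(t)/3 + 1/3)^7
M′(t) = 896*e^(7*t)/2187 + 896*e^(6*t)/729 + 1120*e^(5*t)/729 + 2240*e^(4*t)/2187 + 280*e^(3*t)/729 + 56*e^(2*t)/729 + 14*e^(t)/2187
M′′(t) = 6272*e^(7*t)/2187 + 1792*e^(6*t)/243 + 5600*e^(5*t)/729 + 8960*e^(4*t)/2187 + 280*e^(3*t)/243 + 112*e^(2*t)/729 + 14*e^(t)/2187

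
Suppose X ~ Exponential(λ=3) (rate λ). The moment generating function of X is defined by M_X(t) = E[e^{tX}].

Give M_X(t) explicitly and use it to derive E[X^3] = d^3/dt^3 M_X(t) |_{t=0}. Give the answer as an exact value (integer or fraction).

M_X(t) = 3/(3 - t)
dM/dt = 3/(t^2 - 6*t + 9)
d^2M/dt^2 = -6/(t^3 - 9*t^2 + 27*t - 27)
d^3M/dt^3 = 18/(t^4 - 12*t^3 + 54*t^2 - 108*t + 81)

E[X^3] = d^3M/dt^3 |_{t=0} = 2/9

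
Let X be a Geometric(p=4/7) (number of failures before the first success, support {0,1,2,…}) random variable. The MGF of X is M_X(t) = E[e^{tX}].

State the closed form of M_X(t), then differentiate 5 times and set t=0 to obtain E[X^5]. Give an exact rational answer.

M_X(t) = 4/(7*(1 - 3*e^(t)/7))

E[X^5] = M^(5)(0) = 23721/128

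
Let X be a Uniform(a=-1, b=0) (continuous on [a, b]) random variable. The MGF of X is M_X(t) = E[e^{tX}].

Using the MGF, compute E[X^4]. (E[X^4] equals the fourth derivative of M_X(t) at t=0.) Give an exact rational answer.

M_X(t) = (1 - e^(-t))/t
dM/dt = (t - e^(t) + 1)*e^(-t)/t^2
d^2M/dt^2 = (-t^2 - 2*t + 2*e^(t) - 2)*e^(-t)/t^3
d^3M/dt^3 = (t^3 + 3*t^2 + 6*t - 6*e^(t) + 6)*e^(-t)/t^4
d^4M/dt^4 = (-t^4 - 4*t^3 - 12*t^2 - 24*t + 24*e^(t) - 24)*e^(-t)/t^5

E[X^4] = d^4M/dt^4 |_{t=0} = 1/5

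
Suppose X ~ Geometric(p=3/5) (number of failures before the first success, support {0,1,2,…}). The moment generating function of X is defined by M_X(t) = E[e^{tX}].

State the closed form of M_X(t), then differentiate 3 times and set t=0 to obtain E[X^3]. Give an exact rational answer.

M_X(t) = 3/(5*(1 - 2*e^(t)/5))
M′(t) = 6*e^(t)/(4*e^(2*t) - 20*e^(t) + 25)
M′′(t) = (-12*e^(2*t) - 30*e^(t))/(8*e^(3*t) - 60*e^(2*t) + 150*e^(t) - 125)
M′′′(t) = (24*e^(3*t) + 240*e^(2*t) + 150*e^(t))/(16*e^(4*t) - 160*e^(3*t) + 600*e^(2*t) - 1000*e^(t) + 625)

E[X^3] = M′′′(0) = 46/9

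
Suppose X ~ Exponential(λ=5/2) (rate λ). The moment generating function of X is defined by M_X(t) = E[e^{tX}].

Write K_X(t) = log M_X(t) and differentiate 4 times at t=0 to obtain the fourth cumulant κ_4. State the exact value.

κ_4 = K′′′′(0) = 96/625

M_X(t) = 5/(2*(5/2 - t))
K_X(t) = log M_X(t) = -log(5/2 - t) - log(2) + log(5)
K′(t) = -2/(2*t - 5)
K′′(t) = 4/(4*t^2 - 20*t + 25)
K′′′(t) = -16/(8*t^3 - 60*t^2 + 150*t - 125)
K′′′′(t) = 96/(16*t^4 - 160*t^3 + 600*t^2 - 1000*t + 625)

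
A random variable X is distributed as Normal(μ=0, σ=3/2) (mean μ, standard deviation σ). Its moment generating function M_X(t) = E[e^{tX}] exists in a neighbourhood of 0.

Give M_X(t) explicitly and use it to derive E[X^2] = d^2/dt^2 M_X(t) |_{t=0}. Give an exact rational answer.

M_X(t) = e^(9*t^2/8)
D^2[M](t) = 81*t^2*e^(9*t^2/8)/16 + 9*e^(9*t^2/8)/4

E[X^2] = D^2[M](0) = 9/4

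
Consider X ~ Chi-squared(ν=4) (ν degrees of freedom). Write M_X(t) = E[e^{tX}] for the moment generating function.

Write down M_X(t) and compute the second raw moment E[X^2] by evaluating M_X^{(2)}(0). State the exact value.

M_X(t) = (1 - 2*t)^(-2)
D^2[M](t) = 24/(16*t^4 - 32*t^3 + 24*t^2 - 8*t + 1)

E[X^2] = D^2[M](0) = 24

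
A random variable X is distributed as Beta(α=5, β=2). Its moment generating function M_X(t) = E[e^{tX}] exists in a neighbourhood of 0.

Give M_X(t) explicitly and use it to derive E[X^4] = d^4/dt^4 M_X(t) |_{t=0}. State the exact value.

M_X(t) = ₁F₁(5; 7; t)
D^4[M](t) = ₁F₁(9; 11; t)/3

E[X^4] = D^4[M](0) = 1/3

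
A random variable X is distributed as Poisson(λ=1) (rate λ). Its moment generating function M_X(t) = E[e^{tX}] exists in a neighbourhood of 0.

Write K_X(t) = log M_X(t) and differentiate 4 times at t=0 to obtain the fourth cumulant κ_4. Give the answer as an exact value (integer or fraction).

M_X(t) = e^(e^(t) - 1)
K_X(t) = log M_X(t) = e^(t) - 1
K′(t) = e^(t)
K′′(t) = e^(t)
K′′′(t) = e^(t)
K′′′′(t) = e^(t)

κ_4 = K′′′′(0) = 1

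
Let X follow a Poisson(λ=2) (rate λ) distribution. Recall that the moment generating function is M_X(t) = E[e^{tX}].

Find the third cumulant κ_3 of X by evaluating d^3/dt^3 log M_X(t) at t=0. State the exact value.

κ_3 = K′′′(0) = 2

M_X(t) = e^(2*e^(t) - 2)
K_X(t) = log M_X(t) = 2*e^(t) - 2
K′(t) = 2*e^(t)
K′′(t) = 2*e^(t)
K′′′(t) = 2*e^(t)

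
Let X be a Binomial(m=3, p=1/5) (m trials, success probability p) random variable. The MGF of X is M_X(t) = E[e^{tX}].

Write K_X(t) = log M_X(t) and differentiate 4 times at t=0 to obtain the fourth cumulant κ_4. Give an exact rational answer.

κ_4 = d^4K/dt^4 |_{t=0} = 12/625

M_X(t) = (e^(t)/5 + 4/5)^3
K_X(t) = log M_X(t) = 3*log(e^(t)/5 + 4/5)
dK/dt = 3*e^(t)/(e^(t) + 4)
d^2K/dt^2 = 12*e^(t)/(e^(2*t) + 8*e^(t) + 16)
d^3K/dt^3 = (-12*e^(2*t) + 48*e^(t))/(e^(3*t) + 12*e^(2*t) + 48*e^(t) + 64)
d^4K/dt^4 = (12*e^(3*t) - 192*e^(2*t) + 192*e^(t))/(e^(4*t) + 16*e^(3*t) + 96*e^(2*t) + 256*e^(t) + 256)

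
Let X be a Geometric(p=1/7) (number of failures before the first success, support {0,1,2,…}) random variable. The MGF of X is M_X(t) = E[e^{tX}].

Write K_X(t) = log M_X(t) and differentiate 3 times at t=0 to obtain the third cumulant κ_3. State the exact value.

M_X(t) = 1/(7*(1 - 6*e^(t)/7))
K_X(t) = log M_X(t) = -log(1 - 6*e^(t)/7) - log(7)
K′(t) = -6*e^(t)/(6*e^(t) - 7)
K′′(t) = 42*e^(t)/(36*e^(2*t) - 84*e^(t) + 49)
K′′′(t) = (-252*e^(2*t) - 294*e^(t))/(216*e^(3*t) - 756*e^(2*t) + 882*e^(t) - 343)

κ_3 = K′′′(0) = 546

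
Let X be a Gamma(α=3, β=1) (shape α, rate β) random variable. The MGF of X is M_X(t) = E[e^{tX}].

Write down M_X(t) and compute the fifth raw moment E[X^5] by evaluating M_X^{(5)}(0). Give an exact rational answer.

E[X^5] = M^(5)(0) = 2520

M_X(t) = (1 - t)^(-3)
M^(5)(t) = 2520/(t^8 - 8*t^7 + 28*t^6 - 56*t^5 + 70*t^4 - 56*t^3 + 28*t^2 - 8*t + 1)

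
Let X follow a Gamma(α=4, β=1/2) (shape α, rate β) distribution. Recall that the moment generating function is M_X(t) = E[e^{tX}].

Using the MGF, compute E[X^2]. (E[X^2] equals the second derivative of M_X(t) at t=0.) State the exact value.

E[X^2] = M′′(0) = 80

M_X(t) = 1/(16*(1/2 - t)^4)
M′(t) = -8/(32*t^5 - 80*t^4 + 80*t^3 - 40*t^2 + 10*t - 1)
M′′(t) = 80/(64*t^6 - 192*t^5 + 240*t^4 - 160*t^3 + 60*t^2 - 12*t + 1)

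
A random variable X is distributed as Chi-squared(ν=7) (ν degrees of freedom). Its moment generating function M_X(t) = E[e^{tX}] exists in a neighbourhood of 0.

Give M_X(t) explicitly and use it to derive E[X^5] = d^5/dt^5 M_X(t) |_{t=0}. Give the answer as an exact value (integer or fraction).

M_X(t) = (1 - 2*t)^(-7/2)
dM/dt = 7/(16*t^4*√(1 - 2*t) - 32*t^3*√(1 - 2*t) + 24*t^2*√(1 - 2*t) - 8*t*√(1 - 2*t) + √(1 - 2*t))
d^2M/dt^2 = -63/(32*t^5*√(1 - 2*t) - 80*t^4*√(1 - 2*t) + 80*t^3*√(1 - 2*t) - 40*t^2*√(1 - 2*t) + 10*t*√(1 - 2*t) - √(1 - 2*t))
d^3M/dt^3 = 693/(64*t^6*√(1 - 2*t) - 192*t^5*√(1 - 2*t) + 240*t^4*√(1 - 2*t) - 160*t^3*√(1 - 2*t) + 60*t^2*√(1 - 2*t) - 12*t*√(1 - 2*t) + √(1 - 2*t))

E[X^5] = d^5M/dt^5 |_{t=0} = 135135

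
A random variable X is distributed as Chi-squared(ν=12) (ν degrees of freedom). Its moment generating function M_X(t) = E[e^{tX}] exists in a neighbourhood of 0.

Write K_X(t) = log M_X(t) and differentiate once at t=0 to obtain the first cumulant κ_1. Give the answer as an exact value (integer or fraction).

M_X(t) = (1 - 2*t)^(-6)
K_X(t) = log M_X(t) = -6*log(1 - 2*t)
K′(t) = -12/(2*t - 1)

κ_1 = K′(0) = 12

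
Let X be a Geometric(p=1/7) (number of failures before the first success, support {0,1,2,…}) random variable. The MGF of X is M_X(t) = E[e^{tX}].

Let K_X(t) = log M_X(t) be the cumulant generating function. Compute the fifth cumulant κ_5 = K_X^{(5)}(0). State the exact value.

κ_5 = D^5[K](0) = 275730

M_X(t) = 1/(7*(1 - 6*e^(t)/7))
K_X(t) = log M_X(t) = -log(1 - 6*e^(t)/7) - log(7)
D^5[K](t) = (-9072*e^(4*t) - 116424*e^(3*t) - 135828*e^(2*t) - 14406*e^(t))/(7776*e^(5*t) - 45360*e^(4*t) + 105840*e^(3*t) - 123480*e^(2*t) + 72030*e^(t) - 16807)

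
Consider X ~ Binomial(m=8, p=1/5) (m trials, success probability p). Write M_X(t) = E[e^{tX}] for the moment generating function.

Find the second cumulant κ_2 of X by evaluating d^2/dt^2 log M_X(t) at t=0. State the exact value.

κ_2 = d^2K/dt^2 |_{t=0} = 32/25

M_X(t) = (e^(t)/5 + 4/5)^8
K_X(t) = log M_X(t) = 8*log(e^(t)/5 + 4/5)
dK/dt = 8*e^(t)/(e^(t) + 4)
d^2K/dt^2 = 32*e^(t)/(e^(2*t) + 8*e^(t) + 16)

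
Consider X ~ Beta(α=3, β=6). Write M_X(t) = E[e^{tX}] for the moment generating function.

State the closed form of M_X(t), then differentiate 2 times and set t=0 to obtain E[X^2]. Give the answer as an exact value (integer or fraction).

E[X^2] = d^2M/dt^2 |_{t=0} = 2/15

M_X(t) = ₁F₁(3; 9; t)
dM/dt = ₁F₁(4; 10; t)/3
d^2M/dt^2 = 2*₁F₁(5; 11; t)/15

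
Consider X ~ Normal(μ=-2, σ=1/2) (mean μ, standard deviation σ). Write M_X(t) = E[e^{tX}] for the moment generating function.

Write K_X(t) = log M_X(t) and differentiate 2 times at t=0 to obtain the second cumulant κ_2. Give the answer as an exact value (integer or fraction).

M_X(t) = e^(t^2/8 - 2*t)
K_X(t) = log M_X(t) = t^2/8 - 2*t
K′(t) = t/4 - 2
K′′(t) = 1/4

κ_2 = K′′(0) = 1/4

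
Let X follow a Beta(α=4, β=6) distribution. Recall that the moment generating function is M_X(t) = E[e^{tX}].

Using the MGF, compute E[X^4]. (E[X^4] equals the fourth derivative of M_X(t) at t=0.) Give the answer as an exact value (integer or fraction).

E[X^4] = M′′′′(0) = 7/143

M_X(t) = ₁F₁(4; 10; t)
M′(t) = 2*₁F₁(5; 11; t)/5
M′′(t) = 2*₁F₁(6; 12; t)/11
M′′′(t) = ₁F₁(7; 13; t)/11
M′′′′(t) = 7*₁F₁(8; 14; t)/143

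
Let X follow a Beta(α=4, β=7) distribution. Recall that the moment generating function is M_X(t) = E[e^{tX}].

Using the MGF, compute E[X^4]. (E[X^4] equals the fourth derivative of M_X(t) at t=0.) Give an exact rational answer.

E[X^4] = d^4M/dt^4 |_{t=0} = 5/143

M_X(t) = ₁F₁(4; 11; t)
dM/dt = 4*₁F₁(5; 12; t)/11
d^2M/dt^2 = 5*₁F₁(6; 13; t)/33
d^3M/dt^3 = 10*₁F₁(7; 14; t)/143
d^4M/dt^4 = 5*₁F₁(8; 15; t)/143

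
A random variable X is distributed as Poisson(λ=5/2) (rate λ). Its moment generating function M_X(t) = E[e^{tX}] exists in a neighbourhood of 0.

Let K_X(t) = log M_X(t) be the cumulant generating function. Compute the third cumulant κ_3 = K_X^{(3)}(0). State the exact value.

M_X(t) = e^(5*e^(t)/2 - 5/2)
K_X(t) = log M_X(t) = 5*e^(t)/2 - 5/2
K′(t) = 5*e^(t)/2
K′′(t) = 5*e^(t)/2
K′′′(t) = 5*e^(t)/2

κ_3 = K′′′(0) = 5/2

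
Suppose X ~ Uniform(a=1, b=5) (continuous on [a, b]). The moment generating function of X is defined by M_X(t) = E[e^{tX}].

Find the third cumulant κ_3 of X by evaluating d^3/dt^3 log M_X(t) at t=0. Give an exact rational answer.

κ_3 = D^3[K](0) = 0

M_X(t) = (e^(5*t) - e^(t))/(4*t)
K_X(t) = log M_X(t) = -log(t) + log(e^(5*t) - e^(t)) - 2*log(2)
D^3[K](t) = (64*t^3*e^(8*t) + 64*t^3*e^(4*t) - 2*e^(12*t) + 6*e^(8*t) - 6*e^(4*t) + 2)/(t^3*e^(12*t) - 3*t^3*e^(8*t) + 3*t^3*e^(4*t) - t^3)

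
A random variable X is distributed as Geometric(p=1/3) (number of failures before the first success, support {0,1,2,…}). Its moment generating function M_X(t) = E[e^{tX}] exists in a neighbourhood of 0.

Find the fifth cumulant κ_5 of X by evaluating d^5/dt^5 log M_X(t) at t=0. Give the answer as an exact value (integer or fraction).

M_X(t) = 1/(3*(1 - 2*e^(t)/3))
K_X(t) = log M_X(t) = -log(1 - 2*e^(t)/3) - log(3)
K^(5)(t) = (-48*e^(4*t) - 792*e^(3*t) - 1188*e^(2*t) - 162*e^(t))/(32*e^(5*t) - 240*e^(4*t) + 720*e^(3*t) - 1080*e^(2*t) + 810*e^(t) - 243)

κ_5 = K^(5)(0) = 2190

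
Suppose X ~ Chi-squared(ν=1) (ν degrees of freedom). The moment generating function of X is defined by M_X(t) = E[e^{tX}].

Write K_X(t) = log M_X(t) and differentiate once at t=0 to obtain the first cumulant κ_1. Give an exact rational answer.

M_X(t) = 1/√(1 - 2*t)
K_X(t) = log M_X(t) = -log(1 - 2*t)/2
D[K](t) = -1/(2*t - 1)

κ_1 = D[K](0) = 1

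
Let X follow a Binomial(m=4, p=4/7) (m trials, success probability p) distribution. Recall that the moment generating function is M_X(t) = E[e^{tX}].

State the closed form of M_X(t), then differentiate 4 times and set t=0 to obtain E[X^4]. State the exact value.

M_X(t) = (4*e^(t)/7 + 3/7)^4
M^(4)(t) = 65536*e^(4*t)/2401 + 62208*e^(3*t)/2401 + 13824*e^(2*t)/2401 + 432*e^(t)/2401

E[X^4] = M^(4)(0) = 142000/2401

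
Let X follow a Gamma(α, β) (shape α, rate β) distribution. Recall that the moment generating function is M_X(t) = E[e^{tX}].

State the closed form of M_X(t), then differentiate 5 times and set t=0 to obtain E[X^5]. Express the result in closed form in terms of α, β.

E[X^5] = d^5M/dt^5 |_{t=0} = α*(α^4 + 10*α^3 + 35*α^2 + 50*α + 24)/β^5

M_X(t) = (β/(β - t))^α
dM/dt = -α*β^α*(1/(β - t))^α/(-β + t)
d^2M/dt^2 = (α^2*β^α*(1/(β - t))^α + α*β^α*(1/(β - t))^α)/(β^2 - 2*β*t + t^2)
d^3M/dt^3 = (-α^3*β^α*(1/(β - t))^α - 3*α^2*β^α*(1/(β - t))^α - 2*α*β^α*(1/(β - t))^α)/(-β^3 + 3*β^2*t - 3*β*t^2 + t^3)
d^4M/dt^4 = (α^4*β^α*(1/(β - t))^α + 6*α^3*β^α*(1/(β - t))^α + 11*α^2*β^α*(1/(β - t))^α + 6*α*β^α*(1/(β - t))^α)/(β^4 - 4*β^3*t + 6*β^2*t^2 - 4*β*t^3 + t^4)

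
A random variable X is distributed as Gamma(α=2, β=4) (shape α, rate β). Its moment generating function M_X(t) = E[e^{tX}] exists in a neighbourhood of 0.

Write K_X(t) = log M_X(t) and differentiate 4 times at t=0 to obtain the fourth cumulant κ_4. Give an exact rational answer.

κ_4 = D^4[K](0) = 3/64

M_X(t) = 16/(4 - t)^2
K_X(t) = log M_X(t) = -2*log(4 - t) + 4*log(2)
D^4[K](t) = 12/(t^4 - 16*t^3 + 96*t^2 - 256*t + 256)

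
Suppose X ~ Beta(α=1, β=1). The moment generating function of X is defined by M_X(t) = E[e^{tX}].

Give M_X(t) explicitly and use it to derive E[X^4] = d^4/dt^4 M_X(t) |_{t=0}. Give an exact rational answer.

E[X^4] = M^(4)(0) = 1/5

M_X(t) = ₁F₁(1; 2; t)
M^(4)(t) = ₁F₁(5; 6; t)/5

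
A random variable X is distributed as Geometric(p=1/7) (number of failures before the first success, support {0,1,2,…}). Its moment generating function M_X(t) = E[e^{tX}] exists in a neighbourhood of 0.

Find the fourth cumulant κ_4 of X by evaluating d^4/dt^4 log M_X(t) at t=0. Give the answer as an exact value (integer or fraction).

κ_4 = D^4[K](0) = 10626

M_X(t) = 1/(7*(1 - 6*e^(t)/7))
K_X(t) = log M_X(t) = -log(1 - 6*e^(t)/7) - log(7)
D^4[K](t) = (1512*e^(3*t) + 7056*e^(2*t) + 2058*e^(t))/(1296*e^(4*t) - 6048*e^(3*t) + 10584*e^(2*t) - 8232*e^(t) + 2401)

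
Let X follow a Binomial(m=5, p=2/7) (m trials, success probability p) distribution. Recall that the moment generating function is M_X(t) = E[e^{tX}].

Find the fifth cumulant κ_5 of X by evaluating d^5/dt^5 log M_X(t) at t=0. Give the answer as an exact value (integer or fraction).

κ_5 = d^5K/dt^5 |_{t=0} = -10650/16807

M_X(t) = (2*e^(t)/7 + 5/7)^5
K_X(t) = log M_X(t) = 5*log(2*e^(t)/7 + 5/7)
dK/dt = 10*e^(t)/(2*e^(t) + 5)
d^2K/dt^2 = 50*e^(t)/(4*e^(2*t) + 20*e^(t) + 25)
d^3K/dt^3 = (-100*e^(2*t) + 250*e^(t))/(8*e^(3*t) + 60*e^(2*t) + 150*e^(t) + 125)
d^4K/dt^4 = (200*e^(3*t) - 2000*e^(2*t) + 1250*e^(t))/(16*e^(4*t) + 160*e^(3*t) + 600*e^(2*t) + 1000*e^(t) + 625)
d^5K/dt^5 = (-400*e^(4*t) + 11000*e^(3*t) - 27500*e^(2*t) + 6250*e^(t))/(32*e^(5*t) + 400*e^(4*t) + 2000*e^(3*t) + 5000*e^(2*t) + 6250*e^(t) + 3125)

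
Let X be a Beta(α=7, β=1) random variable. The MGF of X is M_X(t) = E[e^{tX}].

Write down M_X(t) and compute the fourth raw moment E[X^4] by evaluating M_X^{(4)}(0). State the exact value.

E[X^4] = M′′′′(0) = 7/11

M_X(t) = ₁F₁(7; 8; t)
M′(t) = 7*₁F₁(8; 9; t)/8
M′′(t) = 7*₁F₁(9; 10; t)/9
M′′′(t) = 7*₁F₁(10; 11; t)/10
M′′′′(t) = 7*₁F₁(11; 12; t)/11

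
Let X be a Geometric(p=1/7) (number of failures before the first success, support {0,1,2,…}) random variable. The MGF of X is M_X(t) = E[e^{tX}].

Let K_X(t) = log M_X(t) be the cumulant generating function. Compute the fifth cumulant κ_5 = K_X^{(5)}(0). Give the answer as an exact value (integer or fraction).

κ_5 = K^(5)(0) = 275730

M_X(t) = 1/(7*(1 - 6*e^(t)/7))
K_X(t) = log M_X(t) = -log(1 - 6*e^(t)/7) - log(7)
K^(5)(t) = (-9072*e^(4*t) - 116424*e^(3*t) - 135828*e^(2*t) - 14406*e^(t))/(7776*e^(5*t) - 45360*e^(4*t) + 105840*e^(3*t) - 123480*e^(2*t) + 72030*e^(t) - 16807)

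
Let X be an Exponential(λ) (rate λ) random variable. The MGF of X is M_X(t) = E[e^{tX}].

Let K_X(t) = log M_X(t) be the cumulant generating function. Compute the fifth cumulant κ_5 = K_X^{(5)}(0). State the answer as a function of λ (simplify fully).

κ_5 = K^(5)(0) = 24/λ^5

M_X(t) = λ/(λ - t)
K_X(t) = log M_X(t) = log(λ) - log(λ - t)
K^(5)(t) = -24/(-λ^5 + 5*λ^4*t - 10*λ^3*t^2 + 10*λ^2*t^3 - 5*λ*t^4 + t^5)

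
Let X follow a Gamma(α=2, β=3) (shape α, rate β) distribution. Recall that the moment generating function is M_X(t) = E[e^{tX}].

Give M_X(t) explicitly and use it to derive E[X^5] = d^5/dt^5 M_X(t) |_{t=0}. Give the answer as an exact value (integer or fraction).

E[X^5] = D^5[M](0) = 80/27

M_X(t) = 9/(3 - t)^2
D^5[M](t) = -6480/(t^7 - 21*t^6 + 189*t^5 - 945*t^4 + 2835*t^3 - 5103*t^2 + 5103*t - 2187)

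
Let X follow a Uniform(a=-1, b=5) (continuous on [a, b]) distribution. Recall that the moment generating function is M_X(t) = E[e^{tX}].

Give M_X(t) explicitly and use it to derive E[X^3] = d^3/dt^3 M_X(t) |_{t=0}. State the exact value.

M_X(t) = (e^(5*t) - e^(-t))/(6*t)
D^3[M](t) = (125*t^3*e^(6*t) + t^3 - 75*t^2*e^(6*t) + 3*t^2 + 30*t*e^(6*t) + 6*t - 6*e^(6*t) + 6)*e^(-t)/(6*t^4)

E[X^3] = D^3[M](0) = 26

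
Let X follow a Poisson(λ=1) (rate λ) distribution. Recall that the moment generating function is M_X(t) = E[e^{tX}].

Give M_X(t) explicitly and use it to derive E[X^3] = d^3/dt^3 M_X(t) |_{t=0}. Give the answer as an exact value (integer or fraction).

M_X(t) = e^(e^(t) - 1)
M^(3)(t) = (e^(3*t)*e^(e^(t)) + 3*e^(2*t)*e^(e^(t)) + e^(t)*e^(e^(t)))*e^(-1)

E[X^3] = M^(3)(0) = 5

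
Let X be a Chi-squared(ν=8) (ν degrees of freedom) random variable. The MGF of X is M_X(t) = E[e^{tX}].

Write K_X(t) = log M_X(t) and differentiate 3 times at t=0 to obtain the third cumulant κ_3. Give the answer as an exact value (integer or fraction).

κ_3 = D^3[K](0) = 64

M_X(t) = (1 - 2*t)^(-4)
K_X(t) = log M_X(t) = -4*log(1 - 2*t)
D^3[K](t) = -64/(8*t^3 - 12*t^2 + 6*t - 1)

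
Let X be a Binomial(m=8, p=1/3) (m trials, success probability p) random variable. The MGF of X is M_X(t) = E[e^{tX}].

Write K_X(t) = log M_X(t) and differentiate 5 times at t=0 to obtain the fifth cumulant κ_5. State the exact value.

κ_5 = D^5[K](0) = -80/81

M_X(t) = (e^(t)/3 + 2/3)^8
K_X(t) = log M_X(t) = 8*log(e^(t)/3 + 2/3)
D^5[K](t) = (-16*e^(4*t) + 352*e^(3*t) - 704*e^(2*t) + 128*e^(t))/(e^(5*t) + 10*e^(4*t) + 40*e^(3*t) + 80*e^(2*t) + 80*e^(t) + 32)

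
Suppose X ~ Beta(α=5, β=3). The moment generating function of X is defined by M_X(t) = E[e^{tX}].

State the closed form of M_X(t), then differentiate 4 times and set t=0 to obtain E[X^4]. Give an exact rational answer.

M_X(t) = ₁F₁(5; 8; t)
M′(t) = 5*₁F₁(6; 9; t)/8
M′′(t) = 5*₁F₁(7; 10; t)/12
M′′′(t) = 7*₁F₁(8; 11; t)/24
M′′′′(t) = 7*₁F₁(9; 12; t)/33

E[X^4] = M′′′′(0) = 7/33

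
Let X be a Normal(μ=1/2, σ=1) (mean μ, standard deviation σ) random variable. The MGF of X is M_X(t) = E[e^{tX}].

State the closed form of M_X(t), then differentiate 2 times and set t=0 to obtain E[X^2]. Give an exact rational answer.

E[X^2] = M^(2)(0) = 5/4

M_X(t) = e^(t^2/2 + t/2)
M^(2)(t) = t^2*e^(t/2)*e^(t^2/2) + t*e^(t/2)*e^(t^2/2) + 5*e^(t/2)*e^(t^2/2)/4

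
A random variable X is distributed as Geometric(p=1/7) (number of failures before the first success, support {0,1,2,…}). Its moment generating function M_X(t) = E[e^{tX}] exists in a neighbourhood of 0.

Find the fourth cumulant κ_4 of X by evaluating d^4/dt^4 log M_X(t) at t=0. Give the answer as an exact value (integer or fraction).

M_X(t) = 1/(7*(1 - 6*e^(t)/7))
K_X(t) = log M_X(t) = -log(1 - 6*e^(t)/7) - log(7)
dK/dt = -6*e^(t)/(6*e^(t) - 7)
d^2K/dt^2 = 42*e^(t)/(36*e^(2*t) - 84*e^(t) + 49)
d^3K/dt^3 = (-252*e^(2*t) - 294*e^(t))/(216*e^(3*t) - 756*e^(2*t) + 882*e^(t) - 343)
d^4K/dt^4 = (1512*e^(3*t) + 7056*e^(2*t) + 2058*e^(t))/(1296*e^(4*t) - 6048*e^(3*t) + 10584*e^(2*t) - 8232*e^(t) + 2401)

κ_4 = d^4K/dt^4 |_{t=0} = 10626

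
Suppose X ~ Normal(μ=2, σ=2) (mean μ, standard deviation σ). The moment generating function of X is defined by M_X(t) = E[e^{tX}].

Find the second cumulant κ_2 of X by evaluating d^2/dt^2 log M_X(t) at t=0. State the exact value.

κ_2 = K′′(0) = 4

M_X(t) = e^(2*t^2 + 2*t)
K_X(t) = log M_X(t) = 2*t^2 + 2*t
K′(t) = 4*t + 2
K′′(t) = 4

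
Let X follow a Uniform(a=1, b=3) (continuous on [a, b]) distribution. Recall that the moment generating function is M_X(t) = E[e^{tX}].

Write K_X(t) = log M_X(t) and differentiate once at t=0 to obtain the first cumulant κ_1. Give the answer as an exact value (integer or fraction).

M_X(t) = (e^(3*t) - e^(t))/(2*t)
K_X(t) = log M_X(t) = -log(t) + log(e^(3*t) - e^(t)) - log(2)
dK/dt = (3*t*e^(2*t) - t - e^(2*t) + 1)/(t*e^(2*t) - t)

κ_1 = dK/dt |_{t=0} = 2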